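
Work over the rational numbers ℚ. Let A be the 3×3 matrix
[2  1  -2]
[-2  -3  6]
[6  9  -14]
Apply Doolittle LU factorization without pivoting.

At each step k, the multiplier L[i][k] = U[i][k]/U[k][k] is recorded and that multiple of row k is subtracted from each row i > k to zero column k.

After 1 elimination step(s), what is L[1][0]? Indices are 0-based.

L[1][0] = -1

[col 0] pivot 2
  R1 -= -1*R0 → (0, -2, 4)  (L[1][0] := -1)
  R2 -= 3*R0 → (0, 6, -8)  (L[2][0] := 3)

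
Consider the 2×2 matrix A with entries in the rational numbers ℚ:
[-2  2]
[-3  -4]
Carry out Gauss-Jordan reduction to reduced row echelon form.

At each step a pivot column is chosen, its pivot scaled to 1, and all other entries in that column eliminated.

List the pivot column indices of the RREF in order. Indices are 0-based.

pivot columns: 0, 1

[1] R0 /= -2  ⇒  (1, -1)
     R1 -= -3·R0  ⇒  (0, -7)
[2] R1 /= -7  ⇒  (0, 1)
     R0 -= -1·R1  ⇒  (1, 0)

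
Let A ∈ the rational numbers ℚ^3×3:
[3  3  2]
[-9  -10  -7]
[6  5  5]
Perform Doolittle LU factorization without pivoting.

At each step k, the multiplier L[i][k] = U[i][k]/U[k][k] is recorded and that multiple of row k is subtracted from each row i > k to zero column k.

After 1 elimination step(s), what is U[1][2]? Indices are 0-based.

Step 1: pivot at (0,0) is 3.
  row1 ← row1 − (-3)·row0  ⇒  L[1][0]=-3, U row1=(0, -1, -1)
  row2 ← row2 − (2)·row0  ⇒  L[2][0]=2, U row2=(0, -1, 1)

U[1][2] = -1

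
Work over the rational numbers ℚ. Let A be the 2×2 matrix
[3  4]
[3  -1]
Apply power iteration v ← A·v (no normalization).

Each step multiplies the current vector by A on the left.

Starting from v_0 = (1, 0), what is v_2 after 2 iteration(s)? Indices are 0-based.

v_2 = (21, 6)

v_0 = (1, 0).
v_1 = A·v_0 = (3, 3).
v_2 = A·v_1 = (21, 6).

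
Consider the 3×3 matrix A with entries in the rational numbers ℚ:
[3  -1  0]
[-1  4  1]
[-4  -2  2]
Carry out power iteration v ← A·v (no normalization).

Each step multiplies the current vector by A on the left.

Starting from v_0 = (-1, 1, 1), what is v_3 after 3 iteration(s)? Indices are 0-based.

v_3 = (-86, 158, 32)

v_0 = (-1, 1, 1).
v_1 = A·v_0 = (-4, 6, 4).
v_2 = A·v_1 = (-18, 32, 12).
v_3 = A·v_2 = (-86, 158, 32).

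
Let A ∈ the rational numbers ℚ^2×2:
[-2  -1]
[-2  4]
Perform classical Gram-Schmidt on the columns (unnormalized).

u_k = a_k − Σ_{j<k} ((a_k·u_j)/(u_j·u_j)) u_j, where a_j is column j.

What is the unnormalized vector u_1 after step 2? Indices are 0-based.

u_1 = (-5/2, 5/2)

Step 1: u_0 = a_0 = (-2, -2).
Step 2: u_1 = a_1 − (-3/4)·u_0 = (-5/2, 5/2).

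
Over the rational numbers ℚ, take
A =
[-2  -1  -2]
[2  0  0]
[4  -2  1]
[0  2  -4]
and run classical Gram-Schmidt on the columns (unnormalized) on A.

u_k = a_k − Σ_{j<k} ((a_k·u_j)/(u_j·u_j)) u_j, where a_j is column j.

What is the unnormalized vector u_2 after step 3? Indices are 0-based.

Step 1: u_0 = a_0 = (-2, 2, 4, 0).
Step 2: u_1 = a_1 − (-1/4)·u_0 = (-3/2, 1/2, -1, 2).
Step 3: u_2 = a_2 − (1/3)·u_0 − (-4/5)·u_1 = (-38/15, -4/15, -17/15, -12/5).

u_2 = (-38/15, -4/15, -17/15, -12/5)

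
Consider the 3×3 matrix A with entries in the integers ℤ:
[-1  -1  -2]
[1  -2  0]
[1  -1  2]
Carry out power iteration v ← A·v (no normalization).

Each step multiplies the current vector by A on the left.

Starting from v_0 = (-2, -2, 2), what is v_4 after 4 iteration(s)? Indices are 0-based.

v_0 = (-2, -2, 2).
v_1 = A·v_0 = (0, 2, 4).
v_2 = A·v_1 = (-10, -4, 6).
v_3 = A·v_2 = (2, -2, 6).
v_4 = A·v_3 = (-12, 6, 16).

v_4 = (-12, 6, 16)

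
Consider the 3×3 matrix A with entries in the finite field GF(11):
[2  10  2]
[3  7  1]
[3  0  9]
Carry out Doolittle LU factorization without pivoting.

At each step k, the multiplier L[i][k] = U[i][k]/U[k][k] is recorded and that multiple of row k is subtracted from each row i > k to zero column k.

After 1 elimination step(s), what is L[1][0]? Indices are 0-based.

Step 1: pivot at (0,0) is 2.
  row1 ← row1 − (7)·row0  ⇒  L[1][0]=7, U row1=(0, 3, 9)
  row2 ← row2 − (7)·row0  ⇒  L[2][0]=7, U row2=(0, 7, 6)

L[1][0] = 7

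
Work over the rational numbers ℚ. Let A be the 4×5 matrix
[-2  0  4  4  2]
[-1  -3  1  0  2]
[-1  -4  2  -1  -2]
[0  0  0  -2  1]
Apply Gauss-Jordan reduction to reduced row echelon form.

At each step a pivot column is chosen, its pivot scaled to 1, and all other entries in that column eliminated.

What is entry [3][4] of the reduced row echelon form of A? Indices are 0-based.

step 1: normalize row 0 (÷-2) = (1, 0, -2, -2, -1)
  row 1: subtract -1×row0 = (0, -3, -1, -2, 1)
  row 2: subtract -1×row0 = (0, -4, 0, -3, -3)
step 2: normalize row 1 (÷-3) = (0, 1, 1/3, 2/3, -1/3)
  row 2: subtract -4×row1 = (0, 0, 4/3, -1/3, -13/3)
step 3: normalize row 2 (÷4/3) = (0, 0, 1, -1/4, -13/4)
  row 0: subtract -2×row2 = (1, 0, 0, -5/2, -15/2)
  row 1: subtract 1/3×row2 = (0, 1, 0, 3/4, 3/4)
step 4: normalize row 3 (÷-2) = (0, 0, 0, 1, -1/2)
  row 0: subtract -5/2×row3 = (1, 0, 0, 0, -35/4)
  row 1: subtract 3/4×row3 = (0, 1, 0, 0, 9/8)
  row 2: subtract -1/4×row3 = (0, 0, 1, 0, -27/8)

M[3][4] = -1/2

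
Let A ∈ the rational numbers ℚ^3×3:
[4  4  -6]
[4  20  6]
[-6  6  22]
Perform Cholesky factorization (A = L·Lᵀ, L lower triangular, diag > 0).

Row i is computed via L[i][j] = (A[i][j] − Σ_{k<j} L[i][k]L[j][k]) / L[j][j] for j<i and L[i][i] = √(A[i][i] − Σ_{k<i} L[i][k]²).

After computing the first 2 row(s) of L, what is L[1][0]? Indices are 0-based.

Step 1: L[0][0] = √(4) = 2.
  L[1][0] = (4) / L[0][0] = 2.
Step 2: L[1][1] = √(16) = 4.

L[1][0] = 2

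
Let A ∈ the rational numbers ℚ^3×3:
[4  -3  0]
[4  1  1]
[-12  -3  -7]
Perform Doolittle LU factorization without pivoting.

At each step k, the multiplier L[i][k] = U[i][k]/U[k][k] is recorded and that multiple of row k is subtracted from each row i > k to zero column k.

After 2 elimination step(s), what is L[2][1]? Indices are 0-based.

L[2][1] = -3

Step 1: pivot at (0,0) is 4.
  row1 ← row1 − (1)·row0  ⇒  L[1][0]=1, U row1=(0, 4, 1)
  row2 ← row2 − (-3)·row0  ⇒  L[2][0]=-3, U row2=(0, -12, -7)
Step 2: pivot at (1,1) is 4.
  row2 ← row2 − (-3)·row1  ⇒  L[2][1]=-3, U row2=(0, 0, -4)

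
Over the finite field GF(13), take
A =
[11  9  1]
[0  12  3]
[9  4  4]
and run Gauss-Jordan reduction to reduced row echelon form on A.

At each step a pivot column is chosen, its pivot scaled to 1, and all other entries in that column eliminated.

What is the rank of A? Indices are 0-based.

rank = 3

pivot(0,0)=11: scale R0 → (1, 2, 6)
  clear (2,0): R2 −= (9)R0 → (0, 12, 2)
pivot(1,1)=12: scale R1 → (0, 1, 10)
  clear (0,1): R0 −= (2)R1 → (1, 0, 12)
  clear (2,1): R2 −= (12)R1 → (0, 0, 12)
pivot(2,2)=12: scale R2 → (0, 0, 1)
  clear (0,2): R0 −= (12)R2 → (1, 0, 0)
  clear (1,2): R1 −= (10)R2 → (0, 1, 0)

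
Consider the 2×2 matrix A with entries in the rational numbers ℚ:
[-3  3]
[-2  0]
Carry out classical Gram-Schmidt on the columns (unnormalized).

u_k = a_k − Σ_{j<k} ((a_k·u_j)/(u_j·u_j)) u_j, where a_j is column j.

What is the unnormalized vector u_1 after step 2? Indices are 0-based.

Step 1: u_0 = a_0 = (-3, -2).
Step 2: u_1 = a_1 − (-9/13)·u_0 = (12/13, -18/13).

u_1 = (12/13, -18/13)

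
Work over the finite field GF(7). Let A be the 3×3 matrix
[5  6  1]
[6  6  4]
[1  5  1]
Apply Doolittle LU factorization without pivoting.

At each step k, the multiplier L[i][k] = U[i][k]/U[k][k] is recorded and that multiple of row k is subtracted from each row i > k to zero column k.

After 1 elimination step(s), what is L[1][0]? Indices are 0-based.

L[1][0] = 4

k=0: U[0][0]=5
  eliminate (1,0): mult=4, new row 1: (0, 3, 0); set L[1][0]=4
  eliminate (2,0): mult=3, new row 2: (0, 1, 5); set L[2][0]=3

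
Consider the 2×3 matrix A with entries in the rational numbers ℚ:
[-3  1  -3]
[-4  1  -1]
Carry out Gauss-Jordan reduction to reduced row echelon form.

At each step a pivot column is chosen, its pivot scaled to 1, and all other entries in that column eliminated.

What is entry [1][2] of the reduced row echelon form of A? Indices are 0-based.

step 1: normalize row 0 (÷-3) = (1, -1/3, 1)
  row 1: subtract -4×row0 = (0, -1/3, 3)
step 2: normalize row 1 (÷-1/3) = (0, 1, -9)
  row 0: subtract -1/3×row1 = (1, 0, -2)

M[1][2] = -9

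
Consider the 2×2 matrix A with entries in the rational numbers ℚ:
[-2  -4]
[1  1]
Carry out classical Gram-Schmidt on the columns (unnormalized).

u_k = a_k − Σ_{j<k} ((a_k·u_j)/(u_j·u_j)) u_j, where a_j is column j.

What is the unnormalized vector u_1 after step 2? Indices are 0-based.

u_1 = (-2/5, -4/5)

Step 1: u_0 = a_0 = (-2, 1).
Step 2: u_1 = a_1 − (9/5)·u_0 = (-2/5, -4/5).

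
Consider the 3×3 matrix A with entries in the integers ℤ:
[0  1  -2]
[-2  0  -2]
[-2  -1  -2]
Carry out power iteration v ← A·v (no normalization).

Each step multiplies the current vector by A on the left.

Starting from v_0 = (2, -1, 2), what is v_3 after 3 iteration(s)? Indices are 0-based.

v_3 = (-40, -76, -100)

v_0 = (2, -1, 2).
v_1 = A·v_0 = (-5, -8, -7).
v_2 = A·v_1 = (6, 24, 32).
v_3 = A·v_2 = (-40, -76, -100).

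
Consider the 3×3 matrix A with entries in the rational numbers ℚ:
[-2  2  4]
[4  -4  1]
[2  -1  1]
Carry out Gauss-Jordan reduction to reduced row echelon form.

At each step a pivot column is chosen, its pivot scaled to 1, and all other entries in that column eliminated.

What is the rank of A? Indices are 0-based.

rank = 3

step 1: normalize row 0 (÷-2) = (1, -1, -2)
  row 1: subtract 4×row0 = (0, 0, 9)
  row 2: subtract 2×row0 = (0, 1, 5)
step 2: exchange rows 1,2
step 2: normalize row 1 (÷1) = (0, 1, 5)
  row 0: subtract -1×row1 = (1, 0, 3)
step 3: normalize row 2 (÷9) = (0, 0, 1)
  row 0: subtract 3×row2 = (1, 0, 0)
  row 1: subtract 5×row2 = (0, 1, 0)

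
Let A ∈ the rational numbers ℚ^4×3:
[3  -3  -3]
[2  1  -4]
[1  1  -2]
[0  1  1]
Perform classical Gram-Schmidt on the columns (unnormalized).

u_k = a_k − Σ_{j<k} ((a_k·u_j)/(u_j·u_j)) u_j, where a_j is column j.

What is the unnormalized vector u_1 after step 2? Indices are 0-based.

u_1 = (-12/7, 13/7, 10/7, 1)

Step 1: u_0 = a_0 = (3, 2, 1, 0).
Step 2: u_1 = a_1 − (-3/7)·u_0 = (-12/7, 13/7, 10/7, 1).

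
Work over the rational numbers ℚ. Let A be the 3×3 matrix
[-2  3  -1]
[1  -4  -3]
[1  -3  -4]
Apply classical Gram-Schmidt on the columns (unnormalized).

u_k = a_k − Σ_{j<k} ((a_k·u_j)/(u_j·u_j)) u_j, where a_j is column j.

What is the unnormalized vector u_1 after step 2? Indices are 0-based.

u_1 = (-4/3, -11/6, -5/6)

Step 1: u_0 = a_0 = (-2, 1, 1).
Step 2: u_1 = a_1 − (-13/6)·u_0 = (-4/3, -11/6, -5/6).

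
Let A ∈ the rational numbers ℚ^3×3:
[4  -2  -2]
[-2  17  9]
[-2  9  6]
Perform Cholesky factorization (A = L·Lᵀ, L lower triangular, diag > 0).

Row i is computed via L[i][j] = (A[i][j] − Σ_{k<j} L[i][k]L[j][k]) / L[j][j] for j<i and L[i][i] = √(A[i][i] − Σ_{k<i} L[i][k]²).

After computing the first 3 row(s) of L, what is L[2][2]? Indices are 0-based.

Step 1: L[0][0] = √(4) = 2.
  L[1][0] = (-2) / L[0][0] = -1.
Step 2: L[1][1] = √(16) = 4.
  L[2][0] = (-2) / L[0][0] = -1.
  L[2][1] = (8) / L[1][1] = 2.
Step 3: L[2][2] = √(1) = 1.

L[2][2] = 1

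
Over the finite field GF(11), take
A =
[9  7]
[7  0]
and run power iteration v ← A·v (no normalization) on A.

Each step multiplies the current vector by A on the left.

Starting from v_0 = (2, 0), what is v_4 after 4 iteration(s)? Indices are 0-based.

v_0 = (2, 0).
v_1 = A·v_0 = (7, 3).
v_2 = A·v_1 = (7, 5).
v_3 = A·v_2 = (10, 5).
v_4 = A·v_3 = (4, 4).

v_4 = (4, 4)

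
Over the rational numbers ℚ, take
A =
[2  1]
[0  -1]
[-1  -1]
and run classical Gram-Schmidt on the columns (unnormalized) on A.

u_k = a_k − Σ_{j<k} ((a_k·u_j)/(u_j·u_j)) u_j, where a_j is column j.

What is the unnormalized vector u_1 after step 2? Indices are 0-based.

Step 1: u_0 = a_0 = (2, 0, -1).
Step 2: u_1 = a_1 − (3/5)·u_0 = (-1/5, -1, -2/5).

u_1 = (-1/5, -1, -2/5)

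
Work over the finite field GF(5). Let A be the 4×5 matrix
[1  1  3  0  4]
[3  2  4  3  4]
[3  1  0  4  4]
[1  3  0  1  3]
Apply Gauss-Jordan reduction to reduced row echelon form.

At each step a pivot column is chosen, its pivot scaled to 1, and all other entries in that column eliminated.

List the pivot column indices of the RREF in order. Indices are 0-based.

pivot columns: 0, 1, 2, 3

[1] R0 /= 1  ⇒  (1, 1, 3, 0, 4)
     R1 -= 3·R0  ⇒  (0, 4, 0, 3, 2)
     R2 -= 3·R0  ⇒  (0, 3, 1, 4, 2)
     R3 -= 1·R0  ⇒  (0, 2, 2, 1, 4)
[2] R1 /= 4  ⇒  (0, 1, 0, 2, 3)
     R0 -= 1·R1  ⇒  (1, 0, 3, 3, 1)
     R2 -= 3·R1  ⇒  (0, 0, 1, 3, 3)
     R3 -= 2·R1  ⇒  (0, 0, 2, 2, 3)
[3] R2 /= 1  ⇒  (0, 0, 1, 3, 3)
     R0 -= 3·R2  ⇒  (1, 0, 0, 4, 2)
     R3 -= 2·R2  ⇒  (0, 0, 0, 1, 2)
[4] R3 /= 1  ⇒  (0, 0, 0, 1, 2)
     R0 -= 4·R3  ⇒  (1, 0, 0, 0, 4)
     R1 -= 2·R3  ⇒  (0, 1, 0, 0, 4)
     R2 -= 3·R3  ⇒  (0, 0, 1, 0, 2)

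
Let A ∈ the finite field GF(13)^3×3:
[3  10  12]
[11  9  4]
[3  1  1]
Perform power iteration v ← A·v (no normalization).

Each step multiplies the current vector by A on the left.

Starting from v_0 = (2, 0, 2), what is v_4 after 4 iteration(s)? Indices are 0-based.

v_0 = (2, 0, 2).
v_1 = A·v_0 = (4, 4, 8).
v_2 = A·v_1 = (5, 8, 11).
v_3 = A·v_2 = (6, 2, 8).
v_4 = A·v_3 = (4, 12, 2).

v_4 = (4, 12, 2)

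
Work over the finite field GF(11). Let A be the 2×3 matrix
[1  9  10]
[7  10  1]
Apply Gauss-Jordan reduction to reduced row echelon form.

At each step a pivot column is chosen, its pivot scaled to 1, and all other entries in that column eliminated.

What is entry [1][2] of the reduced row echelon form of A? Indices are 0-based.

[1] R0 /= 1  ⇒  (1, 9, 10)
     R1 -= 7·R0  ⇒  (0, 2, 8)
[2] R1 /= 2  ⇒  (0, 1, 4)
     R0 -= 9·R1  ⇒  (1, 0, 7)

M[1][2] = 4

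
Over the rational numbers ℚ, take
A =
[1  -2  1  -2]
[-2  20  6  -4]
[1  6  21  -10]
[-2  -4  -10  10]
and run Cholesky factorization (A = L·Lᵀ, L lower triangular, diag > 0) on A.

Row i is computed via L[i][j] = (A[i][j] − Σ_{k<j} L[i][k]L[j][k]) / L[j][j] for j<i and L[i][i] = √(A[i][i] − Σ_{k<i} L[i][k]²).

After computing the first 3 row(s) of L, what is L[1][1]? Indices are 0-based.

Step 1: L[0][0] = √(1) = 1.
  L[1][0] = (-2) / L[0][0] = -2.
Step 2: L[1][1] = √(16) = 4.
  L[2][0] = (1) / L[0][0] = 1.
  L[2][1] = (8) / L[1][1] = 2.
Step 3: L[2][2] = √(16) = 4.

L[1][1] = 4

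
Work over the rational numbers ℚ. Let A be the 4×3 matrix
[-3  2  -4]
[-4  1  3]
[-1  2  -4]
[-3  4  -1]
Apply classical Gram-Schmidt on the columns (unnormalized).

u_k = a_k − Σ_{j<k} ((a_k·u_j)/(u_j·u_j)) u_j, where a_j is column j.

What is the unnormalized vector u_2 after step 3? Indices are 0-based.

u_2 = (-1041/299, 392/299, -25/13, 710/299)

Step 1: u_0 = a_0 = (-3, -4, -1, -3).
Step 2: u_1 = a_1 − (-24/35)·u_0 = (-2/35, -61/35, 46/35, 68/35).
Step 3: u_2 = a_2 − (1/5)·u_0 − (-427/299)·u_1 = (-1041/299, 392/299, -25/13, 710/299).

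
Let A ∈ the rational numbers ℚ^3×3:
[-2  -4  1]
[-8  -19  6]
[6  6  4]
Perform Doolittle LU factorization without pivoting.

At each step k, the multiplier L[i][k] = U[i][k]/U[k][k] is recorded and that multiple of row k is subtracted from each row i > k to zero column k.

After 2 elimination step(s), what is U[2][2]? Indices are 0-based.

U[2][2] = 3

[col 0] pivot -2
  R1 -= 4*R0 → (0, -3, 2)  (L[1][0] := 4)
  R2 -= -3*R0 → (0, -6, 7)  (L[2][0] := -3)
[col 1] pivot -3
  R2 -= 2*R1 → (0, 0, 3)  (L[2][1] := 2)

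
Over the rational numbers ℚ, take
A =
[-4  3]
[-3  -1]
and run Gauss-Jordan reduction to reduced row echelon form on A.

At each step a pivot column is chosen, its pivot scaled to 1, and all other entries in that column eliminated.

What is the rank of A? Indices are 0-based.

step 1: normalize row 0 (÷-4) = (1, -3/4)
  row 1: subtract -3×row0 = (0, -13/4)
step 2: normalize row 1 (÷-13/4) = (0, 1)
  row 0: subtract -3/4×row1 = (1, 0)

rank = 2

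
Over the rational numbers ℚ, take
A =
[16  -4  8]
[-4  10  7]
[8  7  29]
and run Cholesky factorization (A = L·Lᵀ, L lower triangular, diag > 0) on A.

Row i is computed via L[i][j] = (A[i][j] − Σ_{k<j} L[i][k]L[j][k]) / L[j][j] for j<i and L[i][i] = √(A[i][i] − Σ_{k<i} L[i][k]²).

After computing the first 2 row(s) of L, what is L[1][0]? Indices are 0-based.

Step 1: L[0][0] = √(16) = 4.
  L[1][0] = (-4) / L[0][0] = -1.
Step 2: L[1][1] = √(9) = 3.

L[1][0] = -1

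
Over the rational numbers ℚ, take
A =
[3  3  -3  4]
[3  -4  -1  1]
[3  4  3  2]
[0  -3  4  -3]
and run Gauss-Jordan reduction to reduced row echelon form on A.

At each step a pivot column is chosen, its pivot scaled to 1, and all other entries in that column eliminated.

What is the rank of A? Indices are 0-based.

rank = 4

pivot(0,0)=3: scale R0 → (1, 1, -1, 4/3)
  clear (1,0): R1 −= (3)R0 → (0, -7, 2, -3)
  clear (2,0): R2 −= (3)R0 → (0, 1, 6, -2)
pivot(1,1)=-7: scale R1 → (0, 1, -2/7, 3/7)
  clear (0,1): R0 −= (1)R1 → (1, 0, -5/7, 19/21)
  clear (2,1): R2 −= (1)R1 → (0, 0, 44/7, -17/7)
  clear (3,1): R3 −= (-3)R1 → (0, 0, 22/7, -12/7)
pivot(2,2)=44/7: scale R2 → (0, 0, 1, -17/44)
  clear (0,2): R0 −= (-5/7)R2 → (1, 0, 0, 83/132)
  clear (1,2): R1 −= (-2/7)R2 → (0, 1, 0, 7/22)
  clear (3,2): R3 −= (22/7)R2 → (0, 0, 0, -1/2)
pivot(3,3)=-1/2: scale R3 → (0, 0, 0, 1)
  clear (0,3): R0 −= (83/132)R3 → (1, 0, 0, 0)
  clear (1,3): R1 −= (7/22)R3 → (0, 1, 0, 0)
  clear (2,3): R2 −= (-17/44)R3 → (0, 0, 1, 0)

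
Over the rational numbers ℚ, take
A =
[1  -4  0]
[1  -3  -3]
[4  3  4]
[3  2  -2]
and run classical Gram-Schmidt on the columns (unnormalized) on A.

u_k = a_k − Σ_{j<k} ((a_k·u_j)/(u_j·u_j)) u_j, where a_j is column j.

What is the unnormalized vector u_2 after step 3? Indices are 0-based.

Step 1: u_0 = a_0 = (1, 1, 4, 3).
Step 2: u_1 = a_1 − (11/27)·u_0 = (-119/27, -92/27, 37/27, 7/9).
Step 3: u_2 = a_2 − (7/27)·u_0 − (382/905)·u_1 = (1449/905, -1648/905, 2158/905, -2811/905).

u_2 = (1449/905, -1648/905, 2158/905, -2811/905)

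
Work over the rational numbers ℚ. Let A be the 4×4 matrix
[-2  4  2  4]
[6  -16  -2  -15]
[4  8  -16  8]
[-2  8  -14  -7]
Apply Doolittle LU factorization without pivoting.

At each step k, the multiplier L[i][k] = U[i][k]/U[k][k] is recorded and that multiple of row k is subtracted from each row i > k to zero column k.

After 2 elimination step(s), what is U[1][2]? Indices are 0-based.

U[1][2] = 4

Step 1: pivot at (0,0) is -2.
  row1 ← row1 − (-3)·row0  ⇒  L[1][0]=-3, U row1=(0, -4, 4, -3)
  row2 ← row2 − (-2)·row0  ⇒  L[2][0]=-2, U row2=(0, 16, -12, 16)
  row3 ← row3 − (1)·row0  ⇒  L[3][0]=1, U row3=(0, 4, -16, -11)
Step 2: pivot at (1,1) is -4.
  row2 ← row2 − (-4)·row1  ⇒  L[2][1]=-4, U row2=(0, 0, 4, 4)
  row3 ← row3 − (-1)·row1  ⇒  L[3][1]=-1, U row3=(0, 0, -12, -14)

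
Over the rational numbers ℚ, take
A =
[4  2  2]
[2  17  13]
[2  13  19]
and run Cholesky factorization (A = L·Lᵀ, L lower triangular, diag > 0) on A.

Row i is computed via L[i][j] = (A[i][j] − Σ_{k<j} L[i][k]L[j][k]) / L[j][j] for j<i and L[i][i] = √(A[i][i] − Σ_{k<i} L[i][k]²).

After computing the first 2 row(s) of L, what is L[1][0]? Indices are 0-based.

L[1][0] = 1

Step 1: L[0][0] = √(4) = 2.
  L[1][0] = (2) / L[0][0] = 1.
Step 2: L[1][1] = √(16) = 4.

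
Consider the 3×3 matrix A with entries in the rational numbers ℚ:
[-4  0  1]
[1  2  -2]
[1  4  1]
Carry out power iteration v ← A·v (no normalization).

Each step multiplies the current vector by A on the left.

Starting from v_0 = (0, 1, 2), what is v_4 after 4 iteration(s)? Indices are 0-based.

v_0 = (0, 1, 2).
v_1 = A·v_0 = (2, -2, 6).
v_2 = A·v_1 = (-2, -14, 0).
v_3 = A·v_2 = (8, -30, -58).
v_4 = A·v_3 = (-90, 64, -170).

v_4 = (-90, 64, -170)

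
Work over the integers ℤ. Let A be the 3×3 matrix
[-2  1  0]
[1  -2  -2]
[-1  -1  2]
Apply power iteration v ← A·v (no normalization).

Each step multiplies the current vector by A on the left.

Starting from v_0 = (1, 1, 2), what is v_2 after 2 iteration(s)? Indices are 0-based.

v_2 = (-3, 5, 10)

v_0 = (1, 1, 2).
v_1 = A·v_0 = (-1, -5, 2).
v_2 = A·v_1 = (-3, 5, 10).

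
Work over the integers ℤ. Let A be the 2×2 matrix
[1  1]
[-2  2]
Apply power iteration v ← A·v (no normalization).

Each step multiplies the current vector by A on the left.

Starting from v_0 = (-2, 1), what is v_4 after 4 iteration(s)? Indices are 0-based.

v_0 = (-2, 1).
v_1 = A·v_0 = (-1, 6).
v_2 = A·v_1 = (5, 14).
v_3 = A·v_2 = (19, 18).
v_4 = A·v_3 = (37, -2).

v_4 = (37, -2)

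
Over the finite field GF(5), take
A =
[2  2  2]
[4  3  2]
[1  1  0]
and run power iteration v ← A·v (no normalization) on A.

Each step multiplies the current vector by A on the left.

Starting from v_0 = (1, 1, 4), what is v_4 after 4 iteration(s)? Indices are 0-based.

v_0 = (1, 1, 4).
v_1 = A·v_0 = (2, 0, 2).
v_2 = A·v_1 = (3, 2, 2).
v_3 = A·v_2 = (4, 2, 0).
v_4 = A·v_3 = (2, 2, 1).

v_4 = (2, 2, 1)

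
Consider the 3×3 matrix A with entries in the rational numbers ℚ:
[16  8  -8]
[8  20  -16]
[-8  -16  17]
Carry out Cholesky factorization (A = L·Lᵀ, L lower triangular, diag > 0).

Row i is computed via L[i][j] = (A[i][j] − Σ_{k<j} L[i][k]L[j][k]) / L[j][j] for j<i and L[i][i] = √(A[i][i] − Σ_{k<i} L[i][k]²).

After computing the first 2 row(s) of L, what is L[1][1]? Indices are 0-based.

Step 1: L[0][0] = √(16) = 4.
  L[1][0] = (8) / L[0][0] = 2.
Step 2: L[1][1] = √(16) = 4.

L[1][1] = 4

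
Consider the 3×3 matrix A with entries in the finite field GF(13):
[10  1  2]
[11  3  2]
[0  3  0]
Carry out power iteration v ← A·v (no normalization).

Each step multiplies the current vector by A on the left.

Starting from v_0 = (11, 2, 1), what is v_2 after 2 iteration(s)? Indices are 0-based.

v_0 = (11, 2, 1).
v_1 = A·v_0 = (10, 12, 6).
v_2 = A·v_1 = (7, 2, 10).

v_2 = (7, 2, 10)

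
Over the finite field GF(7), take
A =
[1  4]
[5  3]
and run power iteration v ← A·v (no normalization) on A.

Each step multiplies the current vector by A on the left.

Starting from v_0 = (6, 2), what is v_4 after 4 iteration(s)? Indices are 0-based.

v_4 = (6, 6)

v_0 = (6, 2).
v_1 = A·v_0 = (0, 1).
v_2 = A·v_1 = (4, 3).
v_3 = A·v_2 = (2, 1).
v_4 = A·v_3 = (6, 6).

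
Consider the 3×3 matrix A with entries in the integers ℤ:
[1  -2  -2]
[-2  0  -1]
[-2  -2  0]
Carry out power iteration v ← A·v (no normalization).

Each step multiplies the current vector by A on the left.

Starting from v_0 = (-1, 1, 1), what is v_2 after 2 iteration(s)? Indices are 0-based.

v_0 = (-1, 1, 1).
v_1 = A·v_0 = (-5, 1, 0).
v_2 = A·v_1 = (-7, 10, 8).

v_2 = (-7, 10, 8)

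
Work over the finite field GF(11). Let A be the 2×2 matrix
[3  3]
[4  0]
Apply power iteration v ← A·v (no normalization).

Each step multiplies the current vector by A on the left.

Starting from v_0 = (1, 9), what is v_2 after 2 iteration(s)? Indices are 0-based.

v_2 = (3, 10)

v_0 = (1, 9).
v_1 = A·v_0 = (8, 4).
v_2 = A·v_1 = (3, 10).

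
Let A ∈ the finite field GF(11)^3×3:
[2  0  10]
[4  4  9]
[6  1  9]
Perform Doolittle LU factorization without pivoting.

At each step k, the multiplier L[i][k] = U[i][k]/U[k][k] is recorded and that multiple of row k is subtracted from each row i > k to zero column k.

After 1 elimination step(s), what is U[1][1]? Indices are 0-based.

Step 1: pivot at (0,0) is 2.
  row1 ← row1 − (2)·row0  ⇒  L[1][0]=2, U row1=(0, 4, 0)
  row2 ← row2 − (3)·row0  ⇒  L[2][0]=3, U row2=(0, 1, 1)

U[1][1] = 4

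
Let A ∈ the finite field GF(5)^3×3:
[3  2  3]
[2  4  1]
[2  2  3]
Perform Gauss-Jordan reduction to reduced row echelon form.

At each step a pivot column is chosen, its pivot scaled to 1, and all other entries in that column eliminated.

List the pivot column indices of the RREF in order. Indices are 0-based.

pivot(0,0)=3: scale R0 → (1, 4, 1)
  clear (1,0): R1 −= (2)R0 → (0, 1, 4)
  clear (2,0): R2 −= (2)R0 → (0, 4, 1)
pivot(1,1)=1: scale R1 → (0, 1, 4)
  clear (0,1): R0 −= (4)R1 → (1, 0, 0)
  clear (2,1): R2 −= (4)R1 → (0, 0, 0)
col 2: no nonzero at/below row 2; advance.

pivot columns: 0, 1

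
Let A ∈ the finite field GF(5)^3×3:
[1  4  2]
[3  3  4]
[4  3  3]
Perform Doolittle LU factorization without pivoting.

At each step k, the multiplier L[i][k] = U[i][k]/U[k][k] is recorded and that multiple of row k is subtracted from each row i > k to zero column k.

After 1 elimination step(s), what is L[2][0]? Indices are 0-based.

[col 0] pivot 1
  R1 -= 3*R0 → (0, 1, 3)  (L[1][0] := 3)
  R2 -= 4*R0 → (0, 2, 0)  (L[2][0] := 4)

L[2][0] = 4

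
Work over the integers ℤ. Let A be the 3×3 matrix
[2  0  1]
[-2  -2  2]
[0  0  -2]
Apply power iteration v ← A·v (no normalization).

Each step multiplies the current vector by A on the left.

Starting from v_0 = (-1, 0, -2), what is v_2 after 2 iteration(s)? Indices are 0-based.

v_0 = (-1, 0, -2).
v_1 = A·v_0 = (-4, -2, 4).
v_2 = A·v_1 = (-4, 20, -8).

v_2 = (-4, 20, -8)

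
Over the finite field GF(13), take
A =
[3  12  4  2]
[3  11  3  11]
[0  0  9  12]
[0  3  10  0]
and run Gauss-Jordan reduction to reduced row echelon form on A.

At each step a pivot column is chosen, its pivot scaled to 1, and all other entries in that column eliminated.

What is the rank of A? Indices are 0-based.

step 1: normalize row 0 (÷3) = (1, 4, 10, 5)
  row 1: subtract 3×row0 = (0, 12, 12, 9)
step 2: normalize row 1 (÷12) = (0, 1, 1, 4)
  row 0: subtract 4×row1 = (1, 0, 6, 2)
  row 3: subtract 3×row1 = (0, 0, 7, 1)
step 3: normalize row 2 (÷9) = (0, 0, 1, 10)
  row 0: subtract 6×row2 = (1, 0, 0, 7)
  row 1: subtract 1×row2 = (0, 1, 0, 7)
  row 3: subtract 7×row2 = (0, 0, 0, 9)
step 4: normalize row 3 (÷9) = (0, 0, 0, 1)
  row 0: subtract 7×row3 = (1, 0, 0, 0)
  row 1: subtract 7×row3 = (0, 1, 0, 0)
  row 2: subtract 10×row3 = (0, 0, 1, 0)

rank = 4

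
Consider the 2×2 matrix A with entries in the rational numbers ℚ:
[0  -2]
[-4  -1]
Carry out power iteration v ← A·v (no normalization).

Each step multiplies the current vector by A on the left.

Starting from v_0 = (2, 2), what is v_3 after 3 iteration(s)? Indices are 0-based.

v_3 = (-52, -106)

v_0 = (2, 2).
v_1 = A·v_0 = (-4, -10).
v_2 = A·v_1 = (20, 26).
v_3 = A·v_2 = (-52, -106).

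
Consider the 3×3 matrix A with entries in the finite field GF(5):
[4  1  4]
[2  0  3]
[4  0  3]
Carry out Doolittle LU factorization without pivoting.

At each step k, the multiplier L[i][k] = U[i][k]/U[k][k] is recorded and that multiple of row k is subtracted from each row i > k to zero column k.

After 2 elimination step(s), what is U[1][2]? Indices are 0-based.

k=0: U[0][0]=4
  eliminate (1,0): mult=3, new row 1: (0, 2, 1); set L[1][0]=3
  eliminate (2,0): mult=1, new row 2: (0, 4, 4); set L[2][0]=1
k=1: U[1][1]=2
  eliminate (2,1): mult=2, new row 2: (0, 0, 2); set L[2][1]=2

U[1][2] = 1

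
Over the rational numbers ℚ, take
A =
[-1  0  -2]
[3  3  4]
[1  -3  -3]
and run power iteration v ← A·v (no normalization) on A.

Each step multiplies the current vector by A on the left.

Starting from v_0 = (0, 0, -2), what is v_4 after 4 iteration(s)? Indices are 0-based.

v_0 = (0, 0, -2).
v_1 = A·v_0 = (4, -8, 6).
v_2 = A·v_1 = (-16, 12, 10).
v_3 = A·v_2 = (-4, 28, -82).
v_4 = A·v_3 = (168, -256, 158).

v_4 = (168, -256, 158)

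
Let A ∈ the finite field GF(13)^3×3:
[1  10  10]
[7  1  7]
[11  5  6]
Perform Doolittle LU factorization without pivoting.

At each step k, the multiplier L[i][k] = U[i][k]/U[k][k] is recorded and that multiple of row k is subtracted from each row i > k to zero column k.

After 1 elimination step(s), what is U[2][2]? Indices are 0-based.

Step 1: pivot at (0,0) is 1.
  row1 ← row1 − (7)·row0  ⇒  L[1][0]=7, U row1=(0, 9, 2)
  row2 ← row2 − (11)·row0  ⇒  L[2][0]=11, U row2=(0, 12, 0)

U[2][2] = 0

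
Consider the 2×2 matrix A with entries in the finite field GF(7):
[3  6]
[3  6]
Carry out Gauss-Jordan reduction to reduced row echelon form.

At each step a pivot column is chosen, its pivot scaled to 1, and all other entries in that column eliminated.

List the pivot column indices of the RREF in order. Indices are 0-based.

[1] R0 /= 3  ⇒  (1, 2)
     R1 -= 3·R0  ⇒  (0, 0)
column 1 empty below row 1

pivot columns: 0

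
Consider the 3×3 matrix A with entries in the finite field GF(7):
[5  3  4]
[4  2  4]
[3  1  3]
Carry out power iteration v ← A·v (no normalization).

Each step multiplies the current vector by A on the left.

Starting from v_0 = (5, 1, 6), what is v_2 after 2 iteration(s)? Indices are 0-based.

v_2 = (2, 2, 3)

v_0 = (5, 1, 6).
v_1 = A·v_0 = (3, 4, 6).
v_2 = A·v_1 = (2, 2, 3).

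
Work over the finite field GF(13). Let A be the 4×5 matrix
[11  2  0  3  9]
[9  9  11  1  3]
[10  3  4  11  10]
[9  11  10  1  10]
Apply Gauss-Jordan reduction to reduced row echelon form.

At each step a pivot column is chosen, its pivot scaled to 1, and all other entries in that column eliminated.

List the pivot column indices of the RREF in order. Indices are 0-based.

pivot columns: 0, 1, 2, 3

pivot(0,0)=11: scale R0 → (1, 12, 0, 5, 2)
  clear (1,0): R1 −= (9)R0 → (0, 5, 11, 8, 11)
  clear (2,0): R2 −= (10)R0 → (0, 0, 4, 0, 3)
  clear (3,0): R3 −= (9)R0 → (0, 7, 10, 8, 5)
pivot(1,1)=5: scale R1 → (0, 1, 10, 12, 10)
  clear (0,1): R0 −= (12)R1 → (1, 0, 10, 4, 12)
  clear (3,1): R3 −= (7)R1 → (0, 0, 5, 2, 0)
pivot(2,2)=4: scale R2 → (0, 0, 1, 0, 4)
  clear (0,2): R0 −= (10)R2 → (1, 0, 0, 4, 11)
  clear (1,2): R1 −= (10)R2 → (0, 1, 0, 12, 9)
  clear (3,2): R3 −= (5)R2 → (0, 0, 0, 2, 6)
pivot(3,3)=2: scale R3 → (0, 0, 0, 1, 3)
  clear (0,3): R0 −= (4)R3 → (1, 0, 0, 0, 12)
  clear (1,3): R1 −= (12)R3 → (0, 1, 0, 0, 12)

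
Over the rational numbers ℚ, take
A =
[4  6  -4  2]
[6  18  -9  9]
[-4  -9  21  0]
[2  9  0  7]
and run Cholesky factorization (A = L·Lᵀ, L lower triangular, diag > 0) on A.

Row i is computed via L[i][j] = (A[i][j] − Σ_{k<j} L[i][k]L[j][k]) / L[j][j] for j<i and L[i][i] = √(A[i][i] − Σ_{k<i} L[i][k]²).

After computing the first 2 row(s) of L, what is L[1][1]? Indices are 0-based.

L[1][1] = 3

Step 1: L[0][0] = √(4) = 2.
  L[1][0] = (6) / L[0][0] = 3.
Step 2: L[1][1] = √(9) = 3.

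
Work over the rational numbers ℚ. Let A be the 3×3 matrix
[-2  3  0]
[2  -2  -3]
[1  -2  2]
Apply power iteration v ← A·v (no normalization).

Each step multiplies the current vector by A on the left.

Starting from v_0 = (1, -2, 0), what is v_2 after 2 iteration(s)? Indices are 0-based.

v_0 = (1, -2, 0).
v_1 = A·v_0 = (-8, 6, 5).
v_2 = A·v_1 = (34, -43, -10).

v_2 = (34, -43, -10)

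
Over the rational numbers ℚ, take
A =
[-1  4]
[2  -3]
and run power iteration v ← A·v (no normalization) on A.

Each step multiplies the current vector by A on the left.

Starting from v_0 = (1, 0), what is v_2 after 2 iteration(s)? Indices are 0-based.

v_2 = (9, -8)

v_0 = (1, 0).
v_1 = A·v_0 = (-1, 2).
v_2 = A·v_1 = (9, -8).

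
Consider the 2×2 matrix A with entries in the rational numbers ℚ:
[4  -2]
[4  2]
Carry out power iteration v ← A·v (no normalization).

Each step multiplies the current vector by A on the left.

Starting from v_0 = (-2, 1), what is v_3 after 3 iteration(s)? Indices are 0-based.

v_0 = (-2, 1).
v_1 = A·v_0 = (-10, -6).
v_2 = A·v_1 = (-28, -52).
v_3 = A·v_2 = (-8, -216).

v_3 = (-8, -216)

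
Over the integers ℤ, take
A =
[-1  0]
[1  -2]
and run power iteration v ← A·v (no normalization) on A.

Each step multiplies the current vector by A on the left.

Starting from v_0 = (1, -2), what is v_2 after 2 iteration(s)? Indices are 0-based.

v_0 = (1, -2).
v_1 = A·v_0 = (-1, 5).
v_2 = A·v_1 = (1, -11).

v_2 = (1, -11)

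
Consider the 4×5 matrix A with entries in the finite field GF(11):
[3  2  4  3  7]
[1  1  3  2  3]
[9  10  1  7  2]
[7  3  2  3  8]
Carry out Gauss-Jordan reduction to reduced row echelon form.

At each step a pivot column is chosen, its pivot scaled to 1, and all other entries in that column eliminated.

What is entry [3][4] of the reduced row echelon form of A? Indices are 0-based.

M[3][4] = 10

step 1: normalize row 0 (÷3) = (1, 8, 5, 1, 6)
  row 1: subtract 1×row0 = (0, 4, 9, 1, 8)
  row 2: subtract 9×row0 = (0, 4, 0, 9, 3)
  row 3: subtract 7×row0 = (0, 2, 0, 7, 10)
step 2: normalize row 1 (÷4) = (0, 1, 5, 3, 2)
  row 0: subtract 8×row1 = (1, 0, 9, 10, 1)
  row 2: subtract 4×row1 = (0, 0, 2, 8, 6)
  row 3: subtract 2×row1 = (0, 0, 1, 1, 6)
step 3: normalize row 2 (÷2) = (0, 0, 1, 4, 3)
  row 0: subtract 9×row2 = (1, 0, 0, 7, 7)
  row 1: subtract 5×row2 = (0, 1, 0, 5, 9)
  row 3: subtract 1×row2 = (0, 0, 0, 8, 3)
step 4: normalize row 3 (÷8) = (0, 0, 0, 1, 10)
  row 0: subtract 7×row3 = (1, 0, 0, 0, 3)
  row 1: subtract 5×row3 = (0, 1, 0, 0, 3)
  row 2: subtract 4×row3 = (0, 0, 1, 0, 7)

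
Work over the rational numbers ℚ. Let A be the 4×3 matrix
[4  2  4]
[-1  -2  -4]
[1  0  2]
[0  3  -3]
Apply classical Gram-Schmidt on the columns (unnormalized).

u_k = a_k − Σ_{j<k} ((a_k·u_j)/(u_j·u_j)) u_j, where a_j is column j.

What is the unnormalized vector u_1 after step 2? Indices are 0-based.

Step 1: u_0 = a_0 = (4, -1, 1, 0).
Step 2: u_1 = a_1 − (5/9)·u_0 = (-2/9, -13/9, -5/9, 3).

u_1 = (-2/9, -13/9, -5/9, 3)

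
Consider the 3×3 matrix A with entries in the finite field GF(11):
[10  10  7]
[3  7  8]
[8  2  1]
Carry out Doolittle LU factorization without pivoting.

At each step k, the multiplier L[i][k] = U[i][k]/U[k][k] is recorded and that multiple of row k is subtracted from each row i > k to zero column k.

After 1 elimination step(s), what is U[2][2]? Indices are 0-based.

U[2][2] = 2

k=0: U[0][0]=10
  eliminate (1,0): mult=8, new row 1: (0, 4, 7); set L[1][0]=8
  eliminate (2,0): mult=3, new row 2: (0, 5, 2); set L[2][0]=3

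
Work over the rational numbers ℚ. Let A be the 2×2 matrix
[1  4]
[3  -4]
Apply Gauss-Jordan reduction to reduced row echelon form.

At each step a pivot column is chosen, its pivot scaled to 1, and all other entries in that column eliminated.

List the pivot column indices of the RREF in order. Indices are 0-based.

step 1: normalize row 0 (÷1) = (1, 4)
  row 1: subtract 3×row0 = (0, -16)
step 2: normalize row 1 (÷-16) = (0, 1)
  row 0: subtract 4×row1 = (1, 0)

pivot columns: 0, 1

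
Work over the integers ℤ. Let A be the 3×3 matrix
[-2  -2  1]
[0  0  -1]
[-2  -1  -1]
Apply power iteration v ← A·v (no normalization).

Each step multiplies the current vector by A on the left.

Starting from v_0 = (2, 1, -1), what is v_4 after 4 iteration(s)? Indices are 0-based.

v_0 = (2, 1, -1).
v_1 = A·v_0 = (-7, 1, -4).
v_2 = A·v_1 = (8, 4, 17).
v_3 = A·v_2 = (-7, -17, -37).
v_4 = A·v_3 = (11, 37, 68).

v_4 = (11, 37, 68)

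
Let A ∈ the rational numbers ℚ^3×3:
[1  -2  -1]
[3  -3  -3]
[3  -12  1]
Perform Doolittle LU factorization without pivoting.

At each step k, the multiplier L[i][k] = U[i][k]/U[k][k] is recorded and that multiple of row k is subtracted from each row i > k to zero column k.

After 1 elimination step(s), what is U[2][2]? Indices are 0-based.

U[2][2] = 4

Step 1: pivot at (0,0) is 1.
  row1 ← row1 − (3)·row0  ⇒  L[1][0]=3, U row1=(0, 3, 0)
  row2 ← row2 − (3)·row0  ⇒  L[2][0]=3, U row2=(0, -6, 4)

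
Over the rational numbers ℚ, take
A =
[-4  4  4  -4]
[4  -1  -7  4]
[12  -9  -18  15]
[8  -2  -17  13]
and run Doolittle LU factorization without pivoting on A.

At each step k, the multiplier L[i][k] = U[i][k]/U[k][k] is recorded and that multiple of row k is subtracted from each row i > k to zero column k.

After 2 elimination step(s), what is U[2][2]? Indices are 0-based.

U[2][2] = -3

[col 0] pivot -4
  R1 -= -1*R0 → (0, 3, -3, 0)  (L[1][0] := -1)
  R2 -= -3*R0 → (0, 3, -6, 3)  (L[2][0] := -3)
  R3 -= -2*R0 → (0, 6, -9, 5)  (L[3][0] := -2)
[col 1] pivot 3
  R2 -= 1*R1 → (0, 0, -3, 3)  (L[2][1] := 1)
  R3 -= 2*R1 → (0, 0, -3, 5)  (L[3][1] := 2)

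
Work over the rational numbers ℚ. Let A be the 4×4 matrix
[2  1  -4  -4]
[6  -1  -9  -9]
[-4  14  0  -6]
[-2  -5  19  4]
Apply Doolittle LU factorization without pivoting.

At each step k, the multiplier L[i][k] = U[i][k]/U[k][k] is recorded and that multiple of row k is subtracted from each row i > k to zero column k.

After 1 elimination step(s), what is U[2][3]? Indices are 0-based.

U[2][3] = -14

Step 1: pivot at (0,0) is 2.
  row1 ← row1 − (3)·row0  ⇒  L[1][0]=3, U row1=(0, -4, 3, 3)
  row2 ← row2 − (-2)·row0  ⇒  L[2][0]=-2, U row2=(0, 16, -8, -14)
  row3 ← row3 − (-1)·row0  ⇒  L[3][0]=-1, U row3=(0, -4, 15, 0)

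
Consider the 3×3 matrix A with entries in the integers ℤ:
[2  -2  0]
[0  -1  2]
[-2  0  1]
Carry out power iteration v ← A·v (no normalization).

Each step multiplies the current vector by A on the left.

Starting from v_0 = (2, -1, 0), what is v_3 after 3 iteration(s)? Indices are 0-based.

v_0 = (2, -1, 0).
v_1 = A·v_0 = (6, 1, -4).
v_2 = A·v_1 = (10, -9, -16).
v_3 = A·v_2 = (38, -23, -36).

v_3 = (38, -23, -36)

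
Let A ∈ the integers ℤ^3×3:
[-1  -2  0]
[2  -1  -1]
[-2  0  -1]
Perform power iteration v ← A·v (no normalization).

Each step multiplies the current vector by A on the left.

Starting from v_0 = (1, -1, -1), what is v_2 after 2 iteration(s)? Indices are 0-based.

v_2 = (-9, -1, -1)

v_0 = (1, -1, -1).
v_1 = A·v_0 = (1, 4, -1).
v_2 = A·v_1 = (-9, -1, -1).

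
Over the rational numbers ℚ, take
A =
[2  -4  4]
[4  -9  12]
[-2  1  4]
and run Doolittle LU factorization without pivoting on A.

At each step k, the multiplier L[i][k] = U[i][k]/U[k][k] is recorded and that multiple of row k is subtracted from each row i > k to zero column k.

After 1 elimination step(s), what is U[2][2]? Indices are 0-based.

[col 0] pivot 2
  R1 -= 2*R0 → (0, -1, 4)  (L[1][0] := 2)
  R2 -= -1*R0 → (0, -3, 8)  (L[2][0] := -1)

U[2][2] = 8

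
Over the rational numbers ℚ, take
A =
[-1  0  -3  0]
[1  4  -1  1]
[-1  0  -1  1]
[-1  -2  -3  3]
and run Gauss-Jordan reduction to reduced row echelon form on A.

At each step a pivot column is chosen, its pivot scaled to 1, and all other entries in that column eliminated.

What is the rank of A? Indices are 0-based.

rank = 4

[1] R0 /= -1  ⇒  (1, 0, 3, 0)
     R1 -= 1·R0  ⇒  (0, 4, -4, 1)
     R2 -= -1·R0  ⇒  (0, 0, 2, 1)
     R3 -= -1·R0  ⇒  (0, -2, 0, 3)
[2] R1 /= 4  ⇒  (0, 1, -1, 1/4)
     R3 -= -2·R1  ⇒  (0, 0, -2, 7/2)
[3] R2 /= 2  ⇒  (0, 0, 1, 1/2)
     R0 -= 3·R2  ⇒  (1, 0, 0, -3/2)
     R1 -= -1·R2  ⇒  (0, 1, 0, 3/4)
     R3 -= -2·R2  ⇒  (0, 0, 0, 9/2)
[4] R3 /= 9/2  ⇒  (0, 0, 0, 1)
     R0 -= -3/2·R3  ⇒  (1, 0, 0, 0)
     R1 -= 3/4·R3  ⇒  (0, 1, 0, 0)
     R2 -= 1/2·R3  ⇒  (0, 0, 1, 0)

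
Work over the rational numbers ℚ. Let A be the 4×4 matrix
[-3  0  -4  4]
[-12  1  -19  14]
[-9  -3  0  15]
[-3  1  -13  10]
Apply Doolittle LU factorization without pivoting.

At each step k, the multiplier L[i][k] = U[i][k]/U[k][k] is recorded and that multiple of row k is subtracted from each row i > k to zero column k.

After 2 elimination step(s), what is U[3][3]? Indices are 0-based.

U[3][3] = 8

[col 0] pivot -3
  R1 -= 4*R0 → (0, 1, -3, -2)  (L[1][0] := 4)
  R2 -= 3*R0 → (0, -3, 12, 3)  (L[2][0] := 3)
  R3 -= 1*R0 → (0, 1, -9, 6)  (L[3][0] := 1)
[col 1] pivot 1
  R2 -= -3*R1 → (0, 0, 3, -3)  (L[2][1] := -3)
  R3 -= 1*R1 → (0, 0, -6, 8)  (L[3][1] := 1)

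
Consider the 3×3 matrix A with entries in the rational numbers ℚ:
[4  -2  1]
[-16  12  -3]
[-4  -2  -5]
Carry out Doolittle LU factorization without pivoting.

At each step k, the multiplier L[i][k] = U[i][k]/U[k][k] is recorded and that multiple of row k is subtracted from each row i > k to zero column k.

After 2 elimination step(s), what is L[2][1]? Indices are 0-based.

k=0: U[0][0]=4
  eliminate (1,0): mult=-4, new row 1: (0, 4, 1); set L[1][0]=-4
  eliminate (2,0): mult=-1, new row 2: (0, -4, -4); set L[2][0]=-1
k=1: U[1][1]=4
  eliminate (2,1): mult=-1, new row 2: (0, 0, -3); set L[2][1]=-1

L[2][1] = -1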